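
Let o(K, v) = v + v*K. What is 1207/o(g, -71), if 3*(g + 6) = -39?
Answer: 17/18 ≈ 0.94444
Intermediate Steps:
g = -19 (g = -6 + (⅓)*(-39) = -6 - 13 = -19)
o(K, v) = v + K*v
1207/o(g, -71) = 1207/((-71*(1 - 19))) = 1207/((-71*(-18))) = 1207/1278 = 1207*(1/1278) = 17/18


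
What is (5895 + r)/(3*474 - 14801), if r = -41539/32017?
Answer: -188698676/428355443 ≈ -0.44052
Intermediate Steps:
r = -41539/32017 (r = -41539*1/32017 = -41539/32017 ≈ -1.2974)
(5895 + r)/(3*474 - 14801) = (5895 - 41539/32017)/(3*474 - 14801) = 188698676/(32017*(1422 - 14801)) = (188698676/32017)/(-13379) = (188698676/32017)*(-1/13379) = -188698676/428355443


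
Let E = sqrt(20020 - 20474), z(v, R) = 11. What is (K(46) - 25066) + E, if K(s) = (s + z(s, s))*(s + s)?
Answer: -19822 + I*sqrt(454) ≈ -19822.0 + 21.307*I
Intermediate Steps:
K(s) = 2*s*(11 + s) (K(s) = (s + 11)*(s + s) = (11 + s)*(2*s) = 2*s*(11 + s))
E = I*sqrt(454) (E = sqrt(-454) = I*sqrt(454) ≈ 21.307*I)
(K(46) - 25066) + E = (2*46*(11 + 46) - 25066) + I*sqrt(454) = (2*46*57 - 25066) + I*sqrt(454) = (5244 - 25066) + I*sqrt(454) = -19822 + I*sqrt(454)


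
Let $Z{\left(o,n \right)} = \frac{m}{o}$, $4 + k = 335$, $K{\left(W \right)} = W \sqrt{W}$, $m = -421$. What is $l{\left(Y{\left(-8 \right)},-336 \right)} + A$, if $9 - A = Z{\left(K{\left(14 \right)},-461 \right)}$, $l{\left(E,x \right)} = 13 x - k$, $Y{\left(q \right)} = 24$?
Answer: $-4690 + \frac{421 \sqrt{14}}{196} \approx -4682.0$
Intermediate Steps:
$K{\left(W \right)} = W^{\frac{3}{2}}$
$k = 331$ ($k = -4 + 335 = 331$)
$l{\left(E,x \right)} = -331 + 13 x$ ($l{\left(E,x \right)} = 13 x - 331 = -331 + 13 x$)
$Z{\left(o,n \right)} = - \frac{421}{o}$
$A = 9 + \frac{421 \sqrt{14}}{196}$ ($A = 9 - - \frac{421}{14^{\frac{3}{2}}} = 9 - - \frac{421}{14 \sqrt{14}} = 9 - - 421 \frac{\sqrt{14}}{196} = 9 - - \frac{421 \sqrt{14}}{196} = 9 + \frac{421 \sqrt{14}}{196} \approx 17.037$)
$l{\left(Y{\left(-8 \right)},-336 \right)} + A = \left(-331 + 13 \left(-336\right)\right) + \left(9 + \frac{421 \sqrt{14}}{196}\right) = \left(-331 - 4368\right) + \left(9 + \frac{421 \sqrt{14}}{196}\right) = -4699 + \left(9 + \frac{421 \sqrt{14}}{196}\right) = -4690 + \frac{421 \sqrt{14}}{196}$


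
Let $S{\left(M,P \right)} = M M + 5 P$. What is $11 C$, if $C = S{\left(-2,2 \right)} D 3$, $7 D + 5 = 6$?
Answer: $66$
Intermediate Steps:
$D = \frac{1}{7}$ ($D = - \frac{5}{7} + \frac{1}{7} \cdot 6 = - \frac{5}{7} + \frac{6}{7} = \frac{1}{7} \approx 0.14286$)
$S{\left(M,P \right)} = M^{2} + 5 P$
$C = 6$ ($C = \left(\left(-2\right)^{2} + 5 \cdot 2\right) \frac{1}{7} \cdot 3 = \left(4 + 10\right) \frac{1}{7} \cdot 3 = 14 \cdot \frac{1}{7} \cdot 3 = 2 \cdot 3 = 6$)
$11 C = 11 \cdot 6 = 66$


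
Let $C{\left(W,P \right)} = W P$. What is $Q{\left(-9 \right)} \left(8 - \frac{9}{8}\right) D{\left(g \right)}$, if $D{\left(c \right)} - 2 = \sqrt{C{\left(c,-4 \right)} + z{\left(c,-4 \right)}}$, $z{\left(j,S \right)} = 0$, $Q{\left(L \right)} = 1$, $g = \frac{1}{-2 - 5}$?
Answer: $\frac{55}{4} + \frac{55 \sqrt{7}}{28} \approx 18.947$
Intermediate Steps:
$g = - \frac{1}{7}$ ($g = \frac{1}{-7} = - \frac{1}{7} \approx -0.14286$)
$C{\left(W,P \right)} = P W$
$D{\left(c \right)} = 2 + 2 \sqrt{- c}$ ($D{\left(c \right)} = 2 + \sqrt{- 4 c + 0} = 2 + \sqrt{- 4 c} = 2 + 2 \sqrt{- c}$)
$Q{\left(-9 \right)} \left(8 - \frac{9}{8}\right) D{\left(g \right)} = 1 \left(8 - \frac{9}{8}\right) \left(2 + 2 \sqrt{\left(-1\right) \left(- \frac{1}{7}\right)}\right) = 1 \left(8 - \frac{9}{8}\right) \left(2 + \frac{2}{\sqrt{7}}\right) = 1 \left(8 - \frac{9}{8}\right) \left(2 + 2 \frac{\sqrt{7}}{7}\right) = 1 \frac{55 \left(2 + \frac{2 \sqrt{7}}{7}\right)}{8} = 1 \left(\frac{55}{4} + \frac{55 \sqrt{7}}{28}\right) = \frac{55}{4} + \frac{55 \sqrt{7}}{28}$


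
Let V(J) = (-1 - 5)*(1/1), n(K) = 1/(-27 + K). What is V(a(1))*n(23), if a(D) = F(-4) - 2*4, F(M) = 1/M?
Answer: 3/2 ≈ 1.5000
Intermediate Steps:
a(D) = -33/4 (a(D) = 1/(-4) - 2*4 = -¼ - 8 = -33/4)
V(J) = -6
V(a(1))*n(23) = -6/(-27 + 23) = -6/(-4) = -6*(-¼) = 3/2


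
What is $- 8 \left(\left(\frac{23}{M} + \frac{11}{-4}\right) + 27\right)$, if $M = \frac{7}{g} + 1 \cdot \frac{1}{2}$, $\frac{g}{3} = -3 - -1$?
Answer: $82$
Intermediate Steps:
$g = -6$ ($g = 3 \left(-3 - -1\right) = 3 \left(-3 + 1\right) = 3 \left(-2\right) = -6$)
$M = - \frac{2}{3}$ ($M = \frac{7}{-6} + 1 \cdot \frac{1}{2} = 7 \left(- \frac{1}{6}\right) + 1 \cdot \frac{1}{2} = - \frac{7}{6} + \frac{1}{2} = - \frac{2}{3} \approx -0.66667$)
$- 8 \left(\left(\frac{23}{M} + \frac{11}{-4}\right) + 27\right) = - 8 \left(\left(\frac{23}{- \frac{2}{3}} + \frac{11}{-4}\right) + 27\right) = - 8 \left(\left(23 \left(- \frac{3}{2}\right) + 11 \left(- \frac{1}{4}\right)\right) + 27\right) = - 8 \left(\left(- \frac{69}{2} - \frac{11}{4}\right) + 27\right) = - 8 \left(- \frac{149}{4} + 27\right) = \left(-8\right) \left(- \frac{41}{4}\right) = 82$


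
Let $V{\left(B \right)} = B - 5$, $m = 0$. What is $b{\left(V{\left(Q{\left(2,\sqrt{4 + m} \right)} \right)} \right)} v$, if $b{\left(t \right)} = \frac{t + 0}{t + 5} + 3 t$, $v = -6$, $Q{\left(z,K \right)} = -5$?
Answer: $168$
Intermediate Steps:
$V{\left(B \right)} = -5 + B$
$b{\left(t \right)} = 3 t + \frac{t}{5 + t}$ ($b{\left(t \right)} = \frac{t}{5 + t} + 3 t = 3 t + \frac{t}{5 + t}$)
$b{\left(V{\left(Q{\left(2,\sqrt{4 + m} \right)} \right)} \right)} v = \frac{\left(-5 - 5\right) \left(16 + 3 \left(-5 - 5\right)\right)}{5 - 10} \left(-6\right) = - \frac{10 \left(16 + 3 \left(-10\right)\right)}{5 - 10} \left(-6\right) = - \frac{10 \left(16 - 30\right)}{-5} \left(-6\right) = \left(-10\right) \left(- \frac{1}{5}\right) \left(-14\right) \left(-6\right) = \left(-28\right) \left(-6\right) = 168$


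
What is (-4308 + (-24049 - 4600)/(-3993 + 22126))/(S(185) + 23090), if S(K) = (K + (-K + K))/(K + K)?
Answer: -156291226/837400073 ≈ -0.18664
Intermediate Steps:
S(K) = 1/2 (S(K) = (K + 0)/((2*K)) = K*(1/(2*K)) = 1/2)
(-4308 + (-24049 - 4600)/(-3993 + 22126))/(S(185) + 23090) = (-4308 + (-24049 - 4600)/(-3993 + 22126))/(1/2 + 23090) = (-4308 - 28649/18133)/(46181/2) = (-4308 - 28649*1/18133)*(2/46181) = (-4308 - 28649/18133)*(2/46181) = -78145613/18133*2/46181 = -156291226/837400073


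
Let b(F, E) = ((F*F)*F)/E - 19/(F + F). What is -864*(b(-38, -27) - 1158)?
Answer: -755608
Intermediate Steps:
b(F, E) = -19/(2*F) + F³/E (b(F, E) = (F²*F)/E - 19*1/(2*F) = F³/E - 19/(2*F) = -19/(2*F) + F³/E)
-864*(b(-38, -27) - 1158) = -864*((-19/2/(-38) + (-38)³/(-27)) - 1158) = -864*((-19/2*(-1/38) - 1/27*(-54872)) - 1158) = -864*((¼ + 54872/27) - 1158) = -864*(219515/108 - 1158) = -864*94451/108 = -755608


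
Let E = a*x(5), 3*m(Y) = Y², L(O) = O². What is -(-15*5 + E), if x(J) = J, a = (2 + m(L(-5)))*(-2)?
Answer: 6535/3 ≈ 2178.3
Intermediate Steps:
m(Y) = Y²/3
a = -1262/3 (a = (2 + ((-5)²)²/3)*(-2) = (2 + (⅓)*25²)*(-2) = (2 + (⅓)*625)*(-2) = (2 + 625/3)*(-2) = (631/3)*(-2) = -1262/3 ≈ -420.67)
E = -6310/3 (E = -1262/3*5 = -6310/3 ≈ -2103.3)
-(-15*5 + E) = -(-15*5 - 6310/3) = -(-75 - 6310/3) = -1*(-6535/3) = 6535/3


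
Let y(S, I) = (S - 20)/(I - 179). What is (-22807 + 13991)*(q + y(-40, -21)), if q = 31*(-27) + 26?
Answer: 35735656/5 ≈ 7.1471e+6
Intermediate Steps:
q = -811 (q = -837 + 26 = -811)
y(S, I) = (-20 + S)/(-179 + I)
(-22807 + 13991)*(q + y(-40, -21)) = (-22807 + 13991)*(-811 + (-20 - 40)/(-179 - 21)) = -8816*(-811 - 60/(-200)) = -8816*(-811 - 1/200*(-60)) = -8816*(-811 + 3/10) = -8816*(-8107/10) = 35735656/5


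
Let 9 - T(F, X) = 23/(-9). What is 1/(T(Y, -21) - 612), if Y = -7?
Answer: -9/5404 ≈ -0.0016654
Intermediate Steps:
T(F, X) = 104/9 (T(F, X) = 9 - 23/(-9) = 9 - 23*(-1)/9 = 9 - 1*(-23/9) = 9 + 23/9 = 104/9)
1/(T(Y, -21) - 612) = 1/(104/9 - 612) = 1/(-5404/9) = -9/5404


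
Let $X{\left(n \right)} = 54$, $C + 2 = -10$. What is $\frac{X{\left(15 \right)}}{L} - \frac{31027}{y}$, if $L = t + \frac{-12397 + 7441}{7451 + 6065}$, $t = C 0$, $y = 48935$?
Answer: $- \frac{2989138721}{20210155} \approx -147.9$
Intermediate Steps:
$C = -12$ ($C = -2 - 10 = -12$)
$t = 0$ ($t = \left(-12\right) 0 = 0$)
$L = - \frac{1239}{3379}$ ($L = 0 + \frac{-12397 + 7441}{7451 + 6065} = 0 - \frac{4956}{13516} = 0 - \frac{1239}{3379} = - \frac{1239}{3379} \approx -0.36668$)
$\frac{X{\left(15 \right)}}{L} - \frac{31027}{y} = \frac{54}{- \frac{1239}{3379}} - \frac{31027}{48935} = 54 \left(- \frac{3379}{1239}\right) - \frac{31027}{48935} = - \frac{60822}{413} - \frac{31027}{48935} = - \frac{2989138721}{20210155}$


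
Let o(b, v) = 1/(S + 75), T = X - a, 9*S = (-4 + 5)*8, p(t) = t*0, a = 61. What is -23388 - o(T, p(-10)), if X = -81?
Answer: -15974013/683 ≈ -23388.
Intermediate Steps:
p(t) = 0
S = 8/9 (S = ((-4 + 5)*8)/9 = (1*8)/9 = (⅑)*8 = 8/9 ≈ 0.88889)
T = -142 (T = -81 - 1*61 = -81 - 61 = -142)
o(b, v) = 9/683 (o(b, v) = 1/(8/9 + 75) = 1/(683/9) = 9/683)
-23388 - o(T, p(-10)) = -23388 - 1*9/683 = -23388 - 9/683 = -15974013/683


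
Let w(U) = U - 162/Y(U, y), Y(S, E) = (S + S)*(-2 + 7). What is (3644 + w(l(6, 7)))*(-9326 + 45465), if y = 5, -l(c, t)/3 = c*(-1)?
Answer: 1323084929/10 ≈ 1.3231e+8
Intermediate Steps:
l(c, t) = 3*c (l(c, t) = -3*c*(-1) = -(-3)*c = 3*c)
Y(S, E) = 10*S (Y(S, E) = (2*S)*5 = 10*S)
w(U) = U - 81/(5*U) (w(U) = U - 162*1/(10*U) = U - 81/(5*U))
(3644 + w(l(6, 7)))*(-9326 + 45465) = (3644 + (3*6 - 81/(5*(3*6))))*(-9326 + 45465) = (3644 + (18 - 81/5/18))*36139 = (3644 + (18 - 81/5*1/18))*36139 = (3644 + (18 - 9/10))*36139 = (3644 + 171/10)*36139 = (36611/10)*36139 = 1323084929/10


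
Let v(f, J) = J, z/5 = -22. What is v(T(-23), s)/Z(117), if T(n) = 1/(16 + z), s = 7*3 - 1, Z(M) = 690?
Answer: 2/69 ≈ 0.028986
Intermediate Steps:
z = -110 (z = 5*(-22) = -110)
s = 20 (s = 21 - 1 = 20)
T(n) = -1/94 (T(n) = 1/(16 - 110) = 1/(-94) = -1/94)
v(T(-23), s)/Z(117) = 20/690 = 20*(1/690) = 2/69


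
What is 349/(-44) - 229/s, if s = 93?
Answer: -42533/4092 ≈ -10.394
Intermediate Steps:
349/(-44) - 229/s = 349/(-44) - 229/93 = 349*(-1/44) - 229*1/93 = -349/44 - 229/93 = -42533/4092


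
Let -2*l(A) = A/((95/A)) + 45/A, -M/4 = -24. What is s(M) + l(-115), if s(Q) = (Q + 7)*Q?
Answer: 4290724/437 ≈ 9818.6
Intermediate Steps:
M = 96 (M = -4*(-24) = 96)
s(Q) = Q*(7 + Q) (s(Q) = (7 + Q)*Q = Q*(7 + Q))
l(A) = -45/(2*A) - A**2/190 (l(A) = -(A/((95/A)) + 45/A)/2 = -(A*(A/95) + 45/A)/2 = -(A**2/95 + 45/A)/2 = -(45/A + A**2/95)/2 = -45/(2*A) - A**2/190)
s(M) + l(-115) = 96*(7 + 96) + (1/190)*(-4275 - 1*(-115)**3)/(-115) = 96*103 + (1/190)*(-1/115)*(-4275 - 1*(-1520875)) = 9888 + (1/190)*(-1/115)*(-4275 + 1520875) = 9888 + (1/190)*(-1/115)*1516600 = 9888 - 30332/437 = 4290724/437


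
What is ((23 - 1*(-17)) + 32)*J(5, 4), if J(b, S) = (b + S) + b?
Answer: 1008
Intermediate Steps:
J(b, S) = S + 2*b (J(b, S) = (S + b) + b = S + 2*b)
((23 - 1*(-17)) + 32)*J(5, 4) = ((23 - 1*(-17)) + 32)*(4 + 2*5) = ((23 + 17) + 32)*(4 + 10) = (40 + 32)*14 = 72*14 = 1008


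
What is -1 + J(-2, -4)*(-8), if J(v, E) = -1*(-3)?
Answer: -25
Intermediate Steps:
J(v, E) = 3
-1 + J(-2, -4)*(-8) = -1 + 3*(-8) = -1 - 24 = -25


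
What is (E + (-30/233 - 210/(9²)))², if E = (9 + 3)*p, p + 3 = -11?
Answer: 1153493184064/39576681 ≈ 29146.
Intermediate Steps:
p = -14 (p = -3 - 11 = -14)
E = -168 (E = (9 + 3)*(-14) = 12*(-14) = -168)
(E + (-30/233 - 210/(9²)))² = (-168 + (-30/233 - 210/(9²)))² = (-168 + (-30*1/233 - 210/81))² = (-168 + (-30/233 - 210*1/81))² = (-168 + (-30/233 - 70/27))² = (-168 - 17120/6291)² = (-1074008/6291)² = 1153493184064/39576681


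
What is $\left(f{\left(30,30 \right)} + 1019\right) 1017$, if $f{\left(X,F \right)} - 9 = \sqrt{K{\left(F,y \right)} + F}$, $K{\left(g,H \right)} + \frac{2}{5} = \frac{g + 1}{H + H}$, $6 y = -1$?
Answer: $1045476 + \frac{1017 i \sqrt{1585}}{5} \approx 1.0455 \cdot 10^{6} + 8097.8 i$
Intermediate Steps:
$y = - \frac{1}{6}$ ($y = \frac{1}{6} \left(-1\right) = - \frac{1}{6} \approx -0.16667$)
$K{\left(g,H \right)} = - \frac{2}{5} + \frac{1 + g}{2 H}$ ($K{\left(g,H \right)} = - \frac{2}{5} + \frac{g + 1}{H + H} = - \frac{2}{5} + \frac{1 + g}{2 H}$)
$f{\left(X,F \right)} = 9 + \sqrt{- \frac{17}{5} - 2 F}$ ($f{\left(X,F \right)} = 9 + \sqrt{\frac{5 - - \frac{2}{3} + 5 F}{10 \left(- \frac{1}{6}\right)} + F} = 9 + \sqrt{\frac{1}{10} \left(-6\right) \left(5 + \frac{2}{3} + 5 F\right) + F} = 9 + \sqrt{\frac{1}{10} \left(-6\right) \left(\frac{17}{3} + 5 F\right) + F} = 9 + \sqrt{\left(- \frac{17}{5} - 3 F\right) + F} = 9 + \sqrt{- \frac{17}{5} - 2 F}$)
$\left(f{\left(30,30 \right)} + 1019\right) 1017 = \left(\left(9 + \frac{\sqrt{-85 - 1500}}{5}\right) + 1019\right) 1017 = \left(\left(9 + \frac{\sqrt{-1585}}{5}\right) + 1019\right) 1017 = \left(\left(9 + \frac{i \sqrt{1585}}{5}\right) + 1019\right) 1017 = \left(1028 + \frac{i \sqrt{1585}}{5}\right) 1017 = 1045476 + \frac{1017 i \sqrt{1585}}{5}$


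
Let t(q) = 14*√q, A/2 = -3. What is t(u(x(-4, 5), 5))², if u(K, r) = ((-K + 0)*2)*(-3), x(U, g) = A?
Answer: -7056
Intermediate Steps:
A = -6 (A = 2*(-3) = -6)
x(U, g) = -6
u(K, r) = 6*K (u(K, r) = (-K*2)*(-3) = -2*K*(-3) = 6*K)
t(u(x(-4, 5), 5))² = (14*√(6*(-6)))² = (14*√(-36))² = (14*(6*I))² = (84*I)² = -7056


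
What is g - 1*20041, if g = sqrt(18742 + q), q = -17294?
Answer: -20041 + 2*sqrt(362) ≈ -20003.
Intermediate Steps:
g = 2*sqrt(362) (g = sqrt(18742 - 17294) = sqrt(1448) = 2*sqrt(362) ≈ 38.053)
g - 1*20041 = 2*sqrt(362) - 1*20041 = 2*sqrt(362) - 20041 = -20041 + 2*sqrt(362)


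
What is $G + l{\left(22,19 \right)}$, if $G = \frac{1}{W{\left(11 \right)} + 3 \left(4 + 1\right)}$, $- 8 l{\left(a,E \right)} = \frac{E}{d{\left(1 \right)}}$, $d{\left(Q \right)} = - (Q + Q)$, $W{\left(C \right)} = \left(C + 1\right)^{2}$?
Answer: $\frac{3037}{2544} \approx 1.1938$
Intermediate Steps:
$W{\left(C \right)} = \left(1 + C\right)^{2}$
$d{\left(Q \right)} = - 2 Q$
$l{\left(a,E \right)} = \frac{E}{16}$ ($l{\left(a,E \right)} = - \frac{E \frac{1}{\left(-2\right) 1}}{8} = - \frac{E \frac{1}{-2}}{8} = - \frac{E \left(- \frac{1}{2}\right)}{8} = - \frac{\left(- \frac{1}{2}\right) E}{8} = \frac{E}{16}$)
$G = \frac{1}{159}$ ($G = \frac{1}{\left(1 + 11\right)^{2} + 3 \left(4 + 1\right)} = \frac{1}{12^{2} + 3 \cdot 5} = \frac{1}{144 + 15} = \frac{1}{159} \approx 0.0062893$)
$G + l{\left(22,19 \right)} = \frac{1}{159} + \frac{1}{16} \cdot 19 = \frac{1}{159} + \frac{19}{16} = \frac{3037}{2544}$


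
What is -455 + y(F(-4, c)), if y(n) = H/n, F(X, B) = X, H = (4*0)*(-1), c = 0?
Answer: -455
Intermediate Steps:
H = 0 (H = 0*(-1) = 0)
y(n) = 0 (y(n) = 0/n = 0)
-455 + y(F(-4, c)) = -455 + 0 = -455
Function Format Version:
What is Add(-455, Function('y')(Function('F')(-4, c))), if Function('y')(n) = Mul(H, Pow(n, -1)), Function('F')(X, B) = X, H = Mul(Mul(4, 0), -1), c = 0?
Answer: -455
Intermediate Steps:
H = 0 (H = Mul(0, -1) = 0)
Function('y')(n) = 0 (Function('y')(n) = Mul(0, Pow(n, -1)) = 0)
Add(-455, Function('y')(Function('F')(-4, c))) = Add(-455, 0) = -455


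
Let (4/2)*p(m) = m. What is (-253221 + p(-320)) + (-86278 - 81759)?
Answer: -421418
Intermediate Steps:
p(m) = m/2
(-253221 + p(-320)) + (-86278 - 81759) = (-253221 + (½)*(-320)) + (-86278 - 81759) = (-253221 - 160) - 168037 = -253381 - 168037 = -421418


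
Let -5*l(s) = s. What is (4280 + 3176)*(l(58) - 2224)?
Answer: -83343168/5 ≈ -1.6669e+7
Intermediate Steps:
l(s) = -s/5
(4280 + 3176)*(l(58) - 2224) = (4280 + 3176)*(-1/5*58 - 2224) = 7456*(-58/5 - 2224) = 7456*(-11178/5) = -83343168/5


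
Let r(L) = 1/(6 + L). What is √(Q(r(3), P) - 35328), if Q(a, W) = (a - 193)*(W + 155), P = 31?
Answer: 52*I*√237/3 ≈ 266.84*I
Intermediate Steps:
Q(a, W) = (-193 + a)*(155 + W)
√(Q(r(3), P) - 35328) = √((-29915 - 193*31 + 155/(6 + 3) + 31/(6 + 3)) - 35328) = √((-29915 - 5983 + 155/9 + 31/9) - 35328) = √(-107632/3 - 35328) = √(-213616/3) = 52*I*√237/3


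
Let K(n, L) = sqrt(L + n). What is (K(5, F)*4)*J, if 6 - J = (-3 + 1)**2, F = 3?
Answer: 16*sqrt(2) ≈ 22.627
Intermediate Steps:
J = 2 (J = 6 - (-3 + 1)**2 = 6 - 1*(-2)**2 = 6 - 1*4 = 6 - 4 = 2)
(K(5, F)*4)*J = (sqrt(3 + 5)*4)*2 = (sqrt(8)*4)*2 = ((2*sqrt(2))*4)*2 = (8*sqrt(2))*2 = 16*sqrt(2)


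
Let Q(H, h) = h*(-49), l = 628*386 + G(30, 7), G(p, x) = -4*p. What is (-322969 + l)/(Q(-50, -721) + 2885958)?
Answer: -80681/2921287 ≈ -0.027618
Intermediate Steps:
l = 242288 (l = 628*386 - 4*30 = 242408 - 120 = 242288)
Q(H, h) = -49*h
(-322969 + l)/(Q(-50, -721) + 2885958) = (-322969 + 242288)/(-49*(-721) + 2885958) = -80681/(35329 + 2885958) = -80681/2921287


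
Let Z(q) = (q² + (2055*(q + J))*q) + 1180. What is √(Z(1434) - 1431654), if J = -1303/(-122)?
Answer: √15843686830207/61 ≈ 65253.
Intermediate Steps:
J = 1303/122 (J = -1303*(-1/122) = 1303/122 ≈ 10.680)
Z(q) = 1180 + q² + q*(2677665/122 + 2055*q) (Z(q) = (q² + (2055*(q + 1303/122))*q) + 1180 = (q² + (2055*(1303/122 + q))*q) + 1180 = (q² + (2677665/122 + 2055*q)*q) + 1180 = (q² + q*(2677665/122 + 2055*q)) + 1180 = 1180 + q² + q*(2677665/122 + 2055*q))
√(Z(1434) - 1431654) = √((1180 + 2056*1434² + (2677665/122)*1434) - 1431654) = √((1180 + 2056*2056356 + 1919885805/61) - 1431654) = √((1180 + 4227867936 + 1919885805/61) - 1431654) = √(259819901881/61 - 1431654) = √(259732570987/61) = √15843686830207/61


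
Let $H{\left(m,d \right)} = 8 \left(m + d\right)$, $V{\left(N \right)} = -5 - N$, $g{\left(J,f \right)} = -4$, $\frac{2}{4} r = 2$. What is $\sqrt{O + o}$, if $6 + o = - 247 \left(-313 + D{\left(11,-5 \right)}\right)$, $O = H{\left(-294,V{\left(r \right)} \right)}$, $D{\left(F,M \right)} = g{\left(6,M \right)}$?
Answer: $\sqrt{75869} \approx 275.44$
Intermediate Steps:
$r = 4$ ($r = 2 \cdot 2 = 4$)
$D{\left(F,M \right)} = -4$
$H{\left(m,d \right)} = 8 d + 8 m$ ($H{\left(m,d \right)} = 8 \left(d + m\right) = 8 d + 8 m$)
$O = -2424$ ($O = 8 \left(-5 - 4\right) + 8 \left(-294\right) = 8 \left(-5 - 4\right) - 2352 = 8 \left(-9\right) - 2352 = -72 - 2352 = -2424$)
$o = 78293$ ($o = -6 - 247 \left(-313 - 4\right) = -6 - -78299 = -6 + 78299 = 78293$)
$\sqrt{O + o} = \sqrt{-2424 + 78293} = \sqrt{75869}$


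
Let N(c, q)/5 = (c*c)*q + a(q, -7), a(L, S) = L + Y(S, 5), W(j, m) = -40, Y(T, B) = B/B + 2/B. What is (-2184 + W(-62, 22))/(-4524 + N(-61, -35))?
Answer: 2224/655867 ≈ 0.0033909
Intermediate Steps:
Y(T, B) = 1 + 2/B
a(L, S) = 7/5 + L (a(L, S) = L + (2 + 5)/5 = L + (1/5)*7 = L + 7/5 = 7/5 + L)
N(c, q) = 7 + 5*q + 5*q*c**2 (N(c, q) = 5*((c*c)*q + (7/5 + q)) = 5*(c**2*q + (7/5 + q)) = 5*(q*c**2 + (7/5 + q)) = 5*(7/5 + q + q*c**2) = 7 + 5*q + 5*q*c**2)
(-2184 + W(-62, 22))/(-4524 + N(-61, -35)) = (-2184 - 40)/(-4524 + (7 + 5*(-35) + 5*(-35)*(-61)**2)) = -2224/(-4524 + (7 - 175 + 5*(-35)*3721)) = -2224/(-4524 + (7 - 175 - 651175)) = -2224/(-4524 - 651343) = -2224/(-655867) = -2224*(-1/655867) = 2224/655867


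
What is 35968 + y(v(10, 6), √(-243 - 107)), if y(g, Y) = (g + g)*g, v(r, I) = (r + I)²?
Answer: 167040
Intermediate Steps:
v(r, I) = (I + r)²
y(g, Y) = 2*g² (y(g, Y) = (2*g)*g = 2*g²)
35968 + y(v(10, 6), √(-243 - 107)) = 35968 + 2*((6 + 10)²)² = 35968 + 2*(16²)² = 35968 + 2*256² = 35968 + 2*65536 = 35968 + 131072 = 167040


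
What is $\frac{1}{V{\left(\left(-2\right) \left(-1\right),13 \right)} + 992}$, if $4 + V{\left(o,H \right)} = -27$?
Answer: $\frac{1}{961} \approx 0.0010406$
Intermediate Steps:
$V{\left(o,H \right)} = -31$ ($V{\left(o,H \right)} = -4 - 27 = -31$)
$\frac{1}{V{\left(\left(-2\right) \left(-1\right),13 \right)} + 992} = \frac{1}{-31 + 992} = \frac{1}{961}$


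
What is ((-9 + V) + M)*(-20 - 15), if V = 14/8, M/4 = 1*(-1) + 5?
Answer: -1225/4 ≈ -306.25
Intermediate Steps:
M = 16 (M = 4*(1*(-1) + 5) = 4*(-1 + 5) = 4*4 = 16)
V = 7/4 (V = 14*(1/8) = 7/4 ≈ 1.7500)
((-9 + V) + M)*(-20 - 15) = ((-9 + 7/4) + 16)*(-20 - 15) = (-29/4 + 16)*(-35) = (35/4)*(-35) = -1225/4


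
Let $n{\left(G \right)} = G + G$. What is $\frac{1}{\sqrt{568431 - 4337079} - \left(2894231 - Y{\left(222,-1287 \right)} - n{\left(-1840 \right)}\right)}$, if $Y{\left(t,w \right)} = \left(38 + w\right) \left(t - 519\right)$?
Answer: $- \frac{1263479}{3192760251206} - \frac{i \sqrt{942162}}{3192760251206} \approx -3.9573 \cdot 10^{-7} - 3.0402 \cdot 10^{-10} i$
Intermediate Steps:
$Y{\left(t,w \right)} = \left(-519 + t\right) \left(38 + w\right)$ ($Y{\left(t,w \right)} = \left(38 + w\right) \left(-519 + t\right) = \left(-519 + t\right) \left(38 + w\right)$)
$n{\left(G \right)} = 2 G$
$\frac{1}{\sqrt{568431 - 4337079} - \left(2894231 - Y{\left(222,-1287 \right)} - n{\left(-1840 \right)}\right)} = \frac{1}{\sqrt{568431 - 4337079} + \left(\left(\left(-19722 - -667953 + 38 \cdot 222 + 222 \left(-1287\right)\right) + 2 \left(-1840\right)\right) - 2894231\right)} = \frac{1}{\sqrt{-3768648} + \left(\left(\left(-19722 + 667953 + 8436 - 285714\right) - 3680\right) - 2894231\right)} = \frac{1}{2 i \sqrt{942162} + \left(\left(370953 - 3680\right) - 2894231\right)} = \frac{1}{2 i \sqrt{942162} + \left(367273 - 2894231\right)} = \frac{1}{2 i \sqrt{942162} - 2526958} = \frac{1}{-2526958 + 2 i \sqrt{942162}}$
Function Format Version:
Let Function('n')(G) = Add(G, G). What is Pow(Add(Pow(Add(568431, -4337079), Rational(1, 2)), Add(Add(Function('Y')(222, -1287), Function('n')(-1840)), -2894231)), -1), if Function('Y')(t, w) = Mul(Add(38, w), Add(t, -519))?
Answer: Add(Rational(-1263479, 3192760251206), Mul(Rational(-1, 3192760251206), I, Pow(942162, Rational(1, 2)))) ≈ Add(-3.9573e-7, Mul(-3.0402e-10, I))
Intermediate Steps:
Function('Y')(t, w) = Mul(Add(-519, t), Add(38, w)) (Function('Y')(t, w) = Mul(Add(38, w), Add(-519, t)) = Mul(Add(-519, t), Add(38, w)))
Function('n')(G) = Mul(2, G)
Pow(Add(Pow(Add(568431, -4337079), Rational(1, 2)), Add(Add(Function('Y')(222, -1287), Function('n')(-1840)), -2894231)), -1) = Pow(Add(Pow(Add(568431, -4337079), Rational(1, 2)), Add(Add(Add(-19722, Mul(-519, -1287), Mul(38, 222), Mul(222, -1287)), Mul(2, -1840)), -2894231)), -1) = Pow(Add(Pow(-3768648, Rational(1, 2)), Add(Add(Add(-19722, 667953, 8436, -285714), -3680), -2894231)), -1) = Pow(Add(Mul(2, I, Pow(942162, Rational(1, 2))), Add(Add(370953, -3680), -2894231)), -1) = Pow(Add(Mul(2, I, Pow(942162, Rational(1, 2))), Add(367273, -2894231)), -1) = Pow(Add(Mul(2, I, Pow(942162, Rational(1, 2))), -2526958), -1) = Pow(Add(-2526958, Mul(2, I, Pow(942162, Rational(1, 2)))), -1)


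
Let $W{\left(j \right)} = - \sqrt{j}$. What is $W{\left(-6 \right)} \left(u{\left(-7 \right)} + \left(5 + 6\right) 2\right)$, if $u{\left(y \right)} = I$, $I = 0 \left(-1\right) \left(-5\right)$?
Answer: $- 22 i \sqrt{6} \approx - 53.889 i$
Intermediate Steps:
$I = 0$ ($I = 0 \left(-5\right) = 0$)
$u{\left(y \right)} = 0$
$W{\left(-6 \right)} \left(u{\left(-7 \right)} + \left(5 + 6\right) 2\right) = - \sqrt{-6} \left(0 + \left(5 + 6\right) 2\right) = - i \sqrt{6} \left(0 + 11 \cdot 2\right) = - i \sqrt{6} \left(0 + 22\right) = - i \sqrt{6} \cdot 22 = - 22 i \sqrt{6}$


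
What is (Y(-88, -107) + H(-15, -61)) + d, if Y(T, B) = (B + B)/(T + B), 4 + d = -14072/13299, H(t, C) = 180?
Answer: 11705734/66495 ≈ 176.04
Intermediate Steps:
d = -67268/13299 (d = -4 - 14072/13299 = -67268/13299 ≈ -5.0581)
Y(T, B) = 2*B/(B + T) (Y(T, B) = (2*B)/(B + T) = 2*B/(B + T))
(Y(-88, -107) + H(-15, -61)) + d = (2*(-107)/(-107 - 88) + 180) - 67268/13299 = (2*(-107)/(-195) + 180) - 67268/13299 = (2*(-107)*(-1/195) + 180) - 67268/13299 = (214/195 + 180) - 67268/13299 = 35314/195 - 67268/13299 = 11705734/66495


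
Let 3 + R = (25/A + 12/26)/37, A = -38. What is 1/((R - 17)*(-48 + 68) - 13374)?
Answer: -9139/125881556 ≈ -7.2600e-5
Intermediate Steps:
R = -54931/18278 (R = -3 + (25/(-38) + 12/26)/37 = -3 + (25*(-1/38) + 12*(1/26))*(1/37) = -3 + (-25/38 + 6/13)*(1/37) = -3 - 97/494*1/37 = -3 - 97/18278 = -54931/18278 ≈ -3.0053)
1/((R - 17)*(-48 + 68) - 13374) = 1/((-54931/18278 - 17)*(-48 + 68) - 13374) = 1/(-365657/18278*20 - 13374) = 1/(-3656570/9139 - 13374) = 1/(-125881556/9139) = -9139/125881556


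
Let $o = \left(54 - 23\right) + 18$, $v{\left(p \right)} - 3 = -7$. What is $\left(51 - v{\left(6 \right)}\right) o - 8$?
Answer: $2687$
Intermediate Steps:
$v{\left(p \right)} = -4$ ($v{\left(p \right)} = 3 - 7 = -4$)
$o = 49$ ($o = 31 + 18 = 49$)
$\left(51 - v{\left(6 \right)}\right) o - 8 = \left(51 - -4\right) 49 - 8 = \left(51 + 4\right) 49 - 8 = 55 \cdot 49 - 8 = 2695 - 8 = 2687$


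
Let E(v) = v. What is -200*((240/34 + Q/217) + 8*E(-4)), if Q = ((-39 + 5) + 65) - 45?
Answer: 2635600/527 ≈ 5001.1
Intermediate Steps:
Q = -14 (Q = (-34 + 65) - 45 = 31 - 45 = -14)
-200*((240/34 + Q/217) + 8*E(-4)) = -200*((240/34 - 14/217) + 8*(-4)) = -200*((240*(1/34) - 14*1/217) - 32) = -200*((120/17 - 2/31) - 32) = -200*(3686/527 - 32) = -200*(-13178/527) = 2635600/527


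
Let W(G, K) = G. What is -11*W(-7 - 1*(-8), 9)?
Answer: -11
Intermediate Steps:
-11*W(-7 - 1*(-8), 9) = -11*(-7 - 1*(-8)) = -11*(-7 + 8) = -11*1 = -11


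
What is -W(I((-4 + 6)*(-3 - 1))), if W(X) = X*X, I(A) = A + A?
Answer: -256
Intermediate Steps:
I(A) = 2*A
W(X) = X²
-W(I((-4 + 6)*(-3 - 1))) = -(2*((-4 + 6)*(-3 - 1)))² = -(2*(2*(-4)))² = -(2*(-8))² = -1*(-16)² = -1*256 = -256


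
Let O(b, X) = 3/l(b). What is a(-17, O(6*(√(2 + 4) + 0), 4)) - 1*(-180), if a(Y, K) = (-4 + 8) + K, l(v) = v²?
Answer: 13249/72 ≈ 184.01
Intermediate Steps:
O(b, X) = 3/b² (O(b, X) = 3/(b²) = 3/b²)
a(Y, K) = 4 + K
a(-17, O(6*(√(2 + 4) + 0), 4)) - 1*(-180) = (4 + 3/(6*(√(2 + 4) + 0))²) - 1*(-180) = (4 + 3/(6*(√6 + 0))²) + 180 = (4 + 3/(6*√6)²) + 180 = (4 + 3*(1/216)) + 180 = (4 + 1/72) + 180 = 289/72 + 180 = 13249/72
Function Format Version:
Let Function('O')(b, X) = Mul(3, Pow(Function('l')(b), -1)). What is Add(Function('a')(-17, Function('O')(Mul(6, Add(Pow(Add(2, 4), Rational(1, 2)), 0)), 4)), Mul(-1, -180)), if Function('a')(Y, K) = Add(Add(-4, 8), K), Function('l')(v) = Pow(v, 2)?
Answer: Rational(13249, 72) ≈ 184.01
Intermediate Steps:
Function('O')(b, X) = Mul(3, Pow(b, -2)) (Function('O')(b, X) = Mul(3, Pow(Pow(b, 2), -1)) = Mul(3, Pow(b, -2)))
Function('a')(Y, K) = Add(4, K)
Add(Function('a')(-17, Function('O')(Mul(6, Add(Pow(Add(2, 4), Rational(1, 2)), 0)), 4)), Mul(-1, -180)) = Add(Add(4, Mul(3, Pow(Mul(6, Add(Pow(Add(2, 4), Rational(1, 2)), 0)), -2))), Mul(-1, -180)) = Add(Add(4, Mul(3, Pow(Mul(6, Add(Pow(6, Rational(1, 2)), 0)), -2))), 180) = Add(Add(4, Mul(3, Pow(Mul(6, Pow(6, Rational(1, 2))), -2))), 180) = Add(Add(4, Mul(3, Rational(1, 216))), 180) = Add(Add(4, Rational(1, 72)), 180) = Add(Rational(289, 72), 180) = Rational(13249, 72)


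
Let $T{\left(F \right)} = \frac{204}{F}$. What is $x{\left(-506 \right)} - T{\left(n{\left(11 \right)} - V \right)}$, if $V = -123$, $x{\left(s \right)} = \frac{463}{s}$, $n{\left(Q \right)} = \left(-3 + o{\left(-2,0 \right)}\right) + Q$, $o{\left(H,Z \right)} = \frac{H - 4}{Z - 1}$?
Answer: $- \frac{166655}{69322} \approx -2.4041$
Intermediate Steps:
$o{\left(H,Z \right)} = \frac{-4 + H}{-1 + Z}$
$n{\left(Q \right)} = 3 + Q$ ($n{\left(Q \right)} = \left(-3 + \frac{-4 - 2}{-1 + 0}\right) + Q = \left(-3 + \frac{1}{-1} \left(-6\right)\right) + Q = \left(-3 - -6\right) + Q = \left(-3 + 6\right) + Q = 3 + Q$)
$x{\left(-506 \right)} - T{\left(n{\left(11 \right)} - V \right)} = \frac{463}{-506} - \frac{204}{\left(3 + 11\right) - -123} = 463 \left(- \frac{1}{506}\right) - \frac{204}{14 + 123} = - \frac{463}{506} - \frac{204}{137} = - \frac{166655}{69322}$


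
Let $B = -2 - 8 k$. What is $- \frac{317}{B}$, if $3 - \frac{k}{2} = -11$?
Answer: $\frac{317}{226} \approx 1.4027$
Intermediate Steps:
$k = 28$ ($k = 6 - -22 = 6 + 22 = 28$)
$B = -226$ ($B = -2 - 224 = -226$)
$- \frac{317}{B} = - \frac{317}{-226} = \left(-317\right) \left(- \frac{1}{226}\right) = \frac{317}{226}$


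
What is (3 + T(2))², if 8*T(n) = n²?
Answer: 49/4 ≈ 12.250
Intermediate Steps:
T(n) = n²/8
(3 + T(2))² = (3 + (⅛)*2²)² = (3 + (⅛)*4)² = (3 + ½)² = (7/2)² = 49/4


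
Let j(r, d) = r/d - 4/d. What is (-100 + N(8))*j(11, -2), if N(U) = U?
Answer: 322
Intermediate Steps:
j(r, d) = -4/d + r/d
(-100 + N(8))*j(11, -2) = (-100 + 8)*((-4 + 11)/(-2)) = -(-46)*7 = -92*(-7/2) = 322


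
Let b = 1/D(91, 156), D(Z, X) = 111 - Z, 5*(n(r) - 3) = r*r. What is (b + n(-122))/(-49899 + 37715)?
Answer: -59597/243680 ≈ -0.24457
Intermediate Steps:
n(r) = 3 + r²/5 (n(r) = 3 + (r*r)/5 = 3 + r²/5)
b = 1/20 (b = 1/(111 - 1*91) = 1/(111 - 91) = 1/20 ≈ 0.050000)
(b + n(-122))/(-49899 + 37715) = (1/20 + (3 + (⅕)*(-122)²))/(-49899 + 37715) = (1/20 + (3 + (⅕)*14884))/(-12184) = (1/20 + (3 + 14884/5))*(-1/12184) = (1/20 + 14899/5)*(-1/12184) = (59597/20)*(-1/12184) = -59597/243680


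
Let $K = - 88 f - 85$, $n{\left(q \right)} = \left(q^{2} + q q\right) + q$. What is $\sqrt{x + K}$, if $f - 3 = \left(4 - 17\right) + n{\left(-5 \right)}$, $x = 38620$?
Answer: $\sqrt{35455} \approx 188.29$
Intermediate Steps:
$n{\left(q \right)} = q + 2 q^{2}$ ($n{\left(q \right)} = \left(q^{2} + q^{2}\right) + q = 2 q^{2} + q = q + 2 q^{2}$)
$f = 35$ ($f = 3 - \left(13 + 5 \left(1 + 2 \left(-5\right)\right)\right) = 3 - \left(13 + 5 \left(1 - 10\right)\right) = 3 - -32 = 3 + \left(-13 + 45\right) = 3 + 32 = 35$)
$K = -3165$ ($K = \left(-88\right) 35 - 85 = -3080 - 85 = -3165$)
$\sqrt{x + K} = \sqrt{38620 - 3165} = \sqrt{35455}$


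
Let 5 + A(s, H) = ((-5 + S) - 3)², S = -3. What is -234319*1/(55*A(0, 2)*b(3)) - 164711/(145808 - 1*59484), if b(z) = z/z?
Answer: -1329888096/34421695 ≈ -38.635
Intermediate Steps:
b(z) = 1
A(s, H) = 116 (A(s, H) = -5 + ((-5 - 3) - 3)² = -5 + (-8 - 3)² = -5 + (-11)² = -5 + 121 = 116)
-234319*1/(55*A(0, 2)*b(3)) - 164711/(145808 - 1*59484) = -234319/((55*116)*1) - 164711/(145808 - 1*59484) = -234319/(6380*1) - 164711/(145808 - 59484) = -234319/6380 - 164711/86324 = -1329888096/34421695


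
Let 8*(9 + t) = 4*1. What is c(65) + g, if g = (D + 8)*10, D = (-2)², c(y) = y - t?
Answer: 387/2 ≈ 193.50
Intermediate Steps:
t = -17/2 (t = -9 + (4*1)/8 = -9 + (⅛)*4 = -9 + ½ = -17/2 ≈ -8.5000)
c(y) = 17/2 + y (c(y) = y - 1*(-17/2) = y + 17/2 = 17/2 + y)
D = 4
g = 120 (g = (4 + 8)*10 = 12*10 = 120)
c(65) + g = (17/2 + 65) + 120 = 147/2 + 120 = 387/2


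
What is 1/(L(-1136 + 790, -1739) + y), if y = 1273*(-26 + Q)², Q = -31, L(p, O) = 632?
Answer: 1/4136609 ≈ 2.4174e-7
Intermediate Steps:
y = 4135977 (y = 1273*(-26 - 31)² = 1273*(-57)² = 1273*3249 = 4135977)
1/(L(-1136 + 790, -1739) + y) = 1/(632 + 4135977) = 1/4136609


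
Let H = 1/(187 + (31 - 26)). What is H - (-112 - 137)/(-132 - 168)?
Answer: -3959/4800 ≈ -0.82479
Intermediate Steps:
H = 1/192 (H = 1/(187 + 5) = 1/192 ≈ 0.0052083)
H - (-112 - 137)/(-132 - 168) = 1/192 - (-112 - 137)/(-132 - 168) = 1/192 - (-249)/(-300) = 1/192 - (-249)*(-1)/300 = 1/192 - 1*83/100 = 1/192 - 83/100 = -3959/4800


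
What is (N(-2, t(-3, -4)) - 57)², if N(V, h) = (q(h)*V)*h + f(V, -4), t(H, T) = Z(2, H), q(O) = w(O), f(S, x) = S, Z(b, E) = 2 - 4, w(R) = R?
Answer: 4489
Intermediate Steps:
Z(b, E) = -2
q(O) = O
t(H, T) = -2
N(V, h) = V + V*h² (N(V, h) = (h*V)*h + V = (V*h)*h + V = V*h² + V = V + V*h²)
(N(-2, t(-3, -4)) - 57)² = (-2*(1 + (-2)²) - 57)² = (-2*(1 + 4) - 57)² = (-2*5 - 57)² = (-10 - 57)² = (-67)² = 4489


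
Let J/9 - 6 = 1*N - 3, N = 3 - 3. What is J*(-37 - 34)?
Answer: -1917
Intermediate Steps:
N = 0
J = 27 (J = 54 + 9*(1*0 - 3) = 54 + 9*(0 - 3) = 54 + 9*(-3) = 54 - 27 = 27)
J*(-37 - 34) = 27*(-37 - 34) = 27*(-71) = -1917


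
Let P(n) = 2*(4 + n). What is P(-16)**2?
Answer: 576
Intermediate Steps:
P(n) = 8 + 2*n
P(-16)**2 = (8 + 2*(-16))**2 = (8 - 32)**2 = (-24)**2 = 576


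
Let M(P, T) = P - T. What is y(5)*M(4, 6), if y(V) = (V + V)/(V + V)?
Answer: -2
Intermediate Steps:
y(V) = 1 (y(V) = (2*V)/((2*V)) = (2*V)*(1/(2*V)) = 1)
y(5)*M(4, 6) = 1*(4 - 1*6) = 1*(4 - 6) = 1*(-2) = -2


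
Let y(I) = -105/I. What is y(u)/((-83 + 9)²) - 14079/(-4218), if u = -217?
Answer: 566633/169756 ≈ 3.3379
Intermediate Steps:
y(u)/((-83 + 9)²) - 14079/(-4218) = (-105/(-217))/((-83 + 9)²) - 14079/(-4218) = (-105*(-1/217))/((-74)²) - 14079*(-1/4218) = (15/31)/5476 + 247/74 = (15/31)*(1/5476) + 247/74 = 15/169756 + 247/74 = 566633/169756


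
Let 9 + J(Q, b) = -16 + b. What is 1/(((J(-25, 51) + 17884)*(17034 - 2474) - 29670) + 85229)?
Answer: 1/260825159 ≈ 3.8340e-9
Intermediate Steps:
J(Q, b) = -25 + b (J(Q, b) = -9 + (-16 + b) = -25 + b)
1/(((J(-25, 51) + 17884)*(17034 - 2474) - 29670) + 85229) = 1/((((-25 + 51) + 17884)*(17034 - 2474) - 29670) + 85229) = 1/(((26 + 17884)*14560 - 29670) + 85229) = 1/((17910*14560 - 29670) + 85229) = 1/((260769600 - 29670) + 85229) = 1/(260739930 + 85229) = 1/260825159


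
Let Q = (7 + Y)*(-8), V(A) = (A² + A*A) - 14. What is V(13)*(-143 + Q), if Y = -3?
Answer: -56700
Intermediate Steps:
V(A) = -14 + 2*A² (V(A) = (A² + A²) - 14 = 2*A² - 14 = -14 + 2*A²)
Q = -32 (Q = (7 - 3)*(-8) = 4*(-8) = -32)
V(13)*(-143 + Q) = (-14 + 2*13²)*(-143 - 32) = (-14 + 2*169)*(-175) = (-14 + 338)*(-175) = 324*(-175) = -56700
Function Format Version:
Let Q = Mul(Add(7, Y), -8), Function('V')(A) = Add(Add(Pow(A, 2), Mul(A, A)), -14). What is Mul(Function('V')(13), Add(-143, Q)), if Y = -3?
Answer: -56700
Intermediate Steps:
Function('V')(A) = Add(-14, Mul(2, Pow(A, 2))) (Function('V')(A) = Add(Add(Pow(A, 2), Pow(A, 2)), -14) = Add(Mul(2, Pow(A, 2)), -14) = Add(-14, Mul(2, Pow(A, 2))))
Q = -32 (Q = Mul(Add(7, -3), -8) = Mul(4, -8) = -32)
Mul(Function('V')(13), Add(-143, Q)) = Mul(Add(-14, Mul(2, Pow(13, 2))), Add(-143, -32)) = Mul(Add(-14, Mul(2, 169)), -175) = Mul(Add(-14, 338), -175) = Mul(324, -175) = -56700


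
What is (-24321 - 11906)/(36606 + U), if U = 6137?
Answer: -36227/42743 ≈ -0.84755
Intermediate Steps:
(-24321 - 11906)/(36606 + U) = (-24321 - 11906)/(36606 + 6137) = -36227/42743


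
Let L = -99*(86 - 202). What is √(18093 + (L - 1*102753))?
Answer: 2*I*√18294 ≈ 270.51*I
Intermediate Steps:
L = 11484 (L = -99*(-116) = 11484)
√(18093 + (L - 1*102753)) = √(18093 + (11484 - 1*102753)) = √(18093 + (11484 - 102753)) = √(18093 - 91269) = √(-73176) = 2*I*√18294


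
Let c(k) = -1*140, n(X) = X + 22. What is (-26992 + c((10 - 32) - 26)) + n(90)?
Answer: -27020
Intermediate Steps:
n(X) = 22 + X
c(k) = -140
(-26992 + c((10 - 32) - 26)) + n(90) = (-26992 - 140) + (22 + 90) = -27132 + 112 = -27020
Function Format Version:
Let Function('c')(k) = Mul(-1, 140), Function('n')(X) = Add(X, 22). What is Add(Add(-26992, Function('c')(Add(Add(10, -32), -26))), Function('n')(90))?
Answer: -27020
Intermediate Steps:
Function('n')(X) = Add(22, X)
Function('c')(k) = -140
Add(Add(-26992, Function('c')(Add(Add(10, -32), -26))), Function('n')(90)) = Add(Add(-26992, -140), Add(22, 90)) = Add(-27132, 112) = -27020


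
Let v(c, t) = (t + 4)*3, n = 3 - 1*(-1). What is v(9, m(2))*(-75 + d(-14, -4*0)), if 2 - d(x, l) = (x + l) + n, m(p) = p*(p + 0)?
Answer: -1512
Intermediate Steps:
m(p) = p**2 (m(p) = p*p = p**2)
n = 4 (n = 3 + 1 = 4)
v(c, t) = 12 + 3*t (v(c, t) = (4 + t)*3 = 12 + 3*t)
d(x, l) = -2 - l - x (d(x, l) = 2 - ((x + l) + 4) = 2 - ((l + x) + 4) = 2 - (4 + l + x) = 2 + (-4 - l - x) = -2 - l - x)
v(9, m(2))*(-75 + d(-14, -4*0)) = (12 + 3*2**2)*(-75 + (-2 - (-4)*0 - 1*(-14))) = (12 + 3*4)*(-75 + (-2 - 1*0 + 14)) = (12 + 12)*(-75 + (-2 + 0 + 14)) = 24*(-75 + 12) = 24*(-63) = -1512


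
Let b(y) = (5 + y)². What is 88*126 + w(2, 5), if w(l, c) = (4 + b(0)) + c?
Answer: 11122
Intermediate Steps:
w(l, c) = 29 + c (w(l, c) = (4 + (5 + 0)²) + c = (4 + 5²) + c = (4 + 25) + c = 29 + c)
88*126 + w(2, 5) = 88*126 + (29 + 5) = 11088 + 34 = 11122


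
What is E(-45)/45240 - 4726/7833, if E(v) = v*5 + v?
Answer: -7197305/11812164 ≈ -0.60931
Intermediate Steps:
E(v) = 6*v (E(v) = 5*v + v = 6*v)
E(-45)/45240 - 4726/7833 = (6*(-45))/45240 - 4726/7833 = -270*1/45240 - 4726*1/7833 = -9/1508 - 4726/7833 = -7197305/11812164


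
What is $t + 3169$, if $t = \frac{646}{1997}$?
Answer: $\frac{6329139}{1997} \approx 3169.3$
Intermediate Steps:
$t = \frac{646}{1997}$ ($t = 646 \cdot \frac{1}{1997} = \frac{646}{1997} \approx 0.32349$)
$t + 3169 = \frac{646}{1997} + 3169 = \frac{6329139}{1997}$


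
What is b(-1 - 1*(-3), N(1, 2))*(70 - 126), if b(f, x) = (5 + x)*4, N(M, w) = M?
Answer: -1344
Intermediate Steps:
b(f, x) = 20 + 4*x
b(-1 - 1*(-3), N(1, 2))*(70 - 126) = (20 + 4*1)*(70 - 126) = (20 + 4)*(-56) = 24*(-56) = -1344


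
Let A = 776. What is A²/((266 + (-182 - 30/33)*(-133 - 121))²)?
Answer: 18215824/66042318169 ≈ 0.00027582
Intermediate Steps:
A²/((266 + (-182 - 30/33)*(-133 - 121))²) = 776²/((266 + (-182 - 30/33)*(-133 - 121))²) = 602176/((266 + (-182 - 30*1/33)*(-254))²) = 602176/((266 + (-182 - 10/11)*(-254))²) = 602176/((266 - 2012/11*(-254))²) = 602176/((266 + 511048/11)²) = 602176/((513974/11)²) = 602176/(264169272676/121) = 602176*(121/264169272676) = 18215824/66042318169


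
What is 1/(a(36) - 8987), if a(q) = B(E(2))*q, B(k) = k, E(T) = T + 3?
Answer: -1/8807 ≈ -0.00011355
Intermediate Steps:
E(T) = 3 + T
a(q) = 5*q (a(q) = (3 + 2)*q = 5*q)
1/(a(36) - 8987) = 1/(5*36 - 8987) = 1/(180 - 8987) = 1/(-8807) = -1/8807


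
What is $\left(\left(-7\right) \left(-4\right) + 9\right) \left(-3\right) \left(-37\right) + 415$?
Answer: $4522$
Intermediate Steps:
$\left(\left(-7\right) \left(-4\right) + 9\right) \left(-3\right) \left(-37\right) + 415 = \left(28 + 9\right) \left(-3\right) \left(-37\right) + 415 = 37 \left(-3\right) \left(-37\right) + 415 = \left(-111\right) \left(-37\right) + 415 = 4107 + 415 = 4522$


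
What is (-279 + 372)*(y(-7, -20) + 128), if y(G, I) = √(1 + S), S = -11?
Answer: 11904 + 93*I*√10 ≈ 11904.0 + 294.09*I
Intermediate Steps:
y(G, I) = I*√10 (y(G, I) = √(1 - 11) = √(-10) = I*√10)
(-279 + 372)*(y(-7, -20) + 128) = (-279 + 372)*(I*√10 + 128) = 93*(128 + I*√10) = 11904 + 93*I*√10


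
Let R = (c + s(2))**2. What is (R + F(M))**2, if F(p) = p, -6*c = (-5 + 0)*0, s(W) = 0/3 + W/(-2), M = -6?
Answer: 25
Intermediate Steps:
s(W) = -W/2 (s(W) = 0*(1/3) + W*(-1/2) = 0 - W/2 = -W/2)
c = 0 (c = -(-5 + 0)*0/6 = -(-5)*0/6 = -1/6*0 = 0)
R = 1 (R = (0 - 1/2*2)**2 = (0 - 1)**2 = (-1)**2 = 1)
(R + F(M))**2 = (1 - 6)**2 = (-5)**2 = 25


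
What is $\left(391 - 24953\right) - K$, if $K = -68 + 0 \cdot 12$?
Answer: $-24494$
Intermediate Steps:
$K = -68$ ($K = -68 + 0 = -68$)
$\left(391 - 24953\right) - K = \left(391 - 24953\right) - -68 = \left(391 - 24953\right) + 68 = -24562 + 68 = -24494$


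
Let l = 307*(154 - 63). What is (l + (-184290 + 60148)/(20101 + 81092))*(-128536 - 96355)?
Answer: -635745424662809/101193 ≈ -6.2825e+9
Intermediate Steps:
l = 27937 (l = 307*91 = 27937)
(l + (-184290 + 60148)/(20101 + 81092))*(-128536 - 96355) = (27937 + (-184290 + 60148)/(20101 + 81092))*(-128536 - 96355) = (27937 - 124142/101193)*(-224891) = (2826904699/101193)*(-224891) = -635745424662809/101193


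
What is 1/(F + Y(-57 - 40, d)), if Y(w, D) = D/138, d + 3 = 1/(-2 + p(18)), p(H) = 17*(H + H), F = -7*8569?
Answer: -84180/5049370769 ≈ -1.6671e-5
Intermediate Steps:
F = -59983
p(H) = 34*H (p(H) = 17*(2*H) = 34*H)
d = -1829/610 (d = -3 + 1/(-2 + 34*18) = -3 + 1/(-2 + 612) = -3 + 1/610 = -1829/610 ≈ -2.9984)
Y(w, D) = D/138 (Y(w, D) = D*(1/138) = D/138)
1/(F + Y(-57 - 40, d)) = 1/(-59983 + (1/138)*(-1829/610)) = 1/(-59983 - 1829/84180) = 1/(-5049370769/84180) = -84180/5049370769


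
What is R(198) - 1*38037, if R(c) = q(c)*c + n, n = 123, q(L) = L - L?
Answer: -37914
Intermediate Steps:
q(L) = 0
R(c) = 123 (R(c) = 0*c + 123 = 0 + 123 = 123)
R(198) - 1*38037 = 123 - 1*38037 = 123 - 38037 = -37914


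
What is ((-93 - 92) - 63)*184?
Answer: -45632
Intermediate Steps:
((-93 - 92) - 63)*184 = (-185 - 63)*184 = -248*184 = -45632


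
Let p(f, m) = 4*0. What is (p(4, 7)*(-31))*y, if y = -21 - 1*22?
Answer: 0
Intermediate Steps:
p(f, m) = 0
y = -43 (y = -21 - 22 = -43)
(p(4, 7)*(-31))*y = (0*(-31))*(-43) = 0*(-43) = 0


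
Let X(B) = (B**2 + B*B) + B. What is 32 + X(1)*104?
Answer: 344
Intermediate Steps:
X(B) = B + 2*B**2 (X(B) = (B**2 + B**2) + B = 2*B**2 + B = B + 2*B**2)
32 + X(1)*104 = 32 + (1*(1 + 2*1))*104 = 32 + (1*(1 + 2))*104 = 32 + (1*3)*104 = 32 + 3*104 = 32 + 312 = 344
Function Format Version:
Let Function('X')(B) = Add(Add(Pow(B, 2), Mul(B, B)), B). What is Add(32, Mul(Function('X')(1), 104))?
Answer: 344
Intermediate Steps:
Function('X')(B) = Add(B, Mul(2, Pow(B, 2))) (Function('X')(B) = Add(Add(Pow(B, 2), Pow(B, 2)), B) = Add(Mul(2, Pow(B, 2)), B) = Add(B, Mul(2, Pow(B, 2))))
Add(32, Mul(Function('X')(1), 104)) = Add(32, Mul(Mul(1, Add(1, Mul(2, 1))), 104)) = Add(32, Mul(Mul(1, Add(1, 2)), 104)) = Add(32, Mul(Mul(1, 3), 104)) = Add(32, Mul(3, 104)) = Add(32, 312) = 344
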